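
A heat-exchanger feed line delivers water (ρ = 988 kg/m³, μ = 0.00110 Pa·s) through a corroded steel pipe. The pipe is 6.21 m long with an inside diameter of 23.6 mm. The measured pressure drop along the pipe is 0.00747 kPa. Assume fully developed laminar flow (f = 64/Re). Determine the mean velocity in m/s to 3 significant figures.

For laminar flow, f = 64/Re with Re = ρVD/μ, so Darcy-Weisbach reduces to ΔP = 32μLV/D². Solving for V: V = ΔP·D²/(32μL) = 7.47·(0.0236)²/(32·0.0011·6.21) = 0.01903 m/s.
Check: Re = ρVD/μ = 988·0.01903·0.0236/0.0011 = 403.4 < 2300, so the laminar assumption holds.

V ≈ 0.0190 m/s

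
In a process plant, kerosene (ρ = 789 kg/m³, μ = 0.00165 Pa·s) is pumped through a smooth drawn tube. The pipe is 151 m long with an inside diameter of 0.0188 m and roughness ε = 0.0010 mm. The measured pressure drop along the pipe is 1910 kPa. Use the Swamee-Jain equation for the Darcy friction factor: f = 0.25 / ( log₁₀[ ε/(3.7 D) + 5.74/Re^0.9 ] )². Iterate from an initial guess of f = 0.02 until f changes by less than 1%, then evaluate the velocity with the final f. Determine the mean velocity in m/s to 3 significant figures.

V ≈ 5.34 m/s

Rearranging Darcy-Weisbach: V = √(2·ΔP·D/(f·L·ρ)). With ε/D = 1e-06/0.0188 = 5.32e-05, iterate starting from f = 0.02:
  f = 0.02 → V = √(2·1.91e+06·0.0188/(0.02·151·789)) = 5.49 m/s; Re = ρVD/μ = 4.935e+04; f → 0.02104
  f = 0.02104 → V = 5.353 m/s; Re = 4.812e+04; f → 0.02115
Converged (Δf/f < 1%). With the final f = 0.02115: V = √(2·1.91e+06·0.0188/(0.02115·151·789)) = 5.338 m/s.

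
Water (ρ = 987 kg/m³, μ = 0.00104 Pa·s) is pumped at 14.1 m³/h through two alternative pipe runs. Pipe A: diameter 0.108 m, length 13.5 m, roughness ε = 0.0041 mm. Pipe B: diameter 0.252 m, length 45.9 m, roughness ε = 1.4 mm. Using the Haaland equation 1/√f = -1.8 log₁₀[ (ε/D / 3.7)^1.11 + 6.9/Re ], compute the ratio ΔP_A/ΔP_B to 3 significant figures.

Pipe A: V = Q/A = 0.003917/0.009161 = 0.4275 m/s; Re = 4.382e+04; ε/D = 3.8e-05; Haaland → f = 0.02143; ΔP_A = f(L/D)(ρV²/2) = 241.7 Pa.
Pipe B: V = Q/A = 0.003917/0.04988 = 0.07853 m/s; Re = 1.878e+04; ε/D = 0.00556; Haaland → f = 0.03528; ΔP_B = f(L/D)(ρV²/2) = 19.55 Pa.
ΔP_A/ΔP_B = 241.7/19.55 = 12.4.

ΔP_A/ΔP_B ≈ 12.4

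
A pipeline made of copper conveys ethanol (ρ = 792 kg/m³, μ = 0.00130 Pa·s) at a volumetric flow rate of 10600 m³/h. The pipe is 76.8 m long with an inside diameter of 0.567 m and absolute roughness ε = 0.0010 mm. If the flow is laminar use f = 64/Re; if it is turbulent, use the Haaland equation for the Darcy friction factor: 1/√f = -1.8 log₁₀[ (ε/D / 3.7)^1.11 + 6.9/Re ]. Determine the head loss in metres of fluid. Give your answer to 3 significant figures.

h_f ≈ 8.79 m

Q = 10600 m³/h = 10600/3600 = 2.944 m³/s.
Cross-sectional area A = πD²/4 = π(0.567)²/4 = 0.2525 m²; mean velocity V = Q/A = 2.944/0.2525 = 11.66 m/s.
Reynolds number Re = ρVD/μ = 792 · 11.66 · 0.567 / 0.0013 = 4.028e+06.
Re > 4000 → turbulent. Relative roughness ε/D = 1e-06/0.567 = 1.76e-06. Haaland: 1/√f = -1.8 log₁₀[(1.76e-06/3.7)^1.11 + 6.9/4.028e+06] = -1.8 log₁₀[9.61e-08 + 1.71e-06] = 10.34, so f = 0.009359.
Darcy-Weisbach: ΔP = f(L/D)(ρV²/2) = 0.009359·(76.8/0.567)·(792·11.66²/2) = 0.009359·135.4·5.385e+04 = 6.827e+04 Pa.
Head loss h_f = ΔP/(ρg) = 6.827e+04/(792·9.81) = 8.79 m.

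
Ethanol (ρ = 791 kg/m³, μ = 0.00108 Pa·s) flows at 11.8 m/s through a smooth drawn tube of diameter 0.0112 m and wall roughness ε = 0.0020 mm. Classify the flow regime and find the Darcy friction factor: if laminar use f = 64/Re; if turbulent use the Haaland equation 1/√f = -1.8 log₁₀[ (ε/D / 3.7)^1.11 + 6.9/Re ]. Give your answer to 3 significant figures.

f ≈ 0.0187

Re = ρVD/μ = 791·11.8·0.0112/0.00108 = 9.679e+04.
Re > 4000 → turbulent. ε/D = 2e-06/0.0112 = 0.000179; Haaland: 1/√f = -1.8 log₁₀[1.62e-05 + 7.13e-05] = 7.305, so f = 0.01874.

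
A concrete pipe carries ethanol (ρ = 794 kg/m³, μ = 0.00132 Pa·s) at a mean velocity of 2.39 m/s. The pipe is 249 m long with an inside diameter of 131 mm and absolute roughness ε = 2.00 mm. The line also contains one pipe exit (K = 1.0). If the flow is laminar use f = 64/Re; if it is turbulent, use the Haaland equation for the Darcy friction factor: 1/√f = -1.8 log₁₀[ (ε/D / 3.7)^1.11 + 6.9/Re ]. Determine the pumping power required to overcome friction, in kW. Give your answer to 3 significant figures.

P ≈ 6.22 kW

Reynolds number Re = ρVD/μ = 794 · 2.39 · 0.131 / 0.00132 = 1.883e+05.
Re > 4000 → turbulent. Relative roughness ε/D = 0.002/0.131 = 0.0153. Haaland: 1/√f = -1.8 log₁₀[(0.0153/3.7)^1.11 + 6.9/1.883e+05] = -1.8 log₁₀[0.00226 + 3.66e-05] = 4.752, so f = 0.04429.
Total minor-loss coefficient ΣK = 1·1 = 1.
ΔP = [f·L/D + ΣK]·(ρV²/2) = [0.04429·249/0.131 + 1]·(794·2.39²/2) = [84.19 + 1]·2268 = 1.932e+05 Pa.
Q = V·A = 2.39·0.01348 = 0.03221 m³/s.
Pumping power P = QΔP = 0.03221·1.932e+05 = 6223 W = 6.22 kW.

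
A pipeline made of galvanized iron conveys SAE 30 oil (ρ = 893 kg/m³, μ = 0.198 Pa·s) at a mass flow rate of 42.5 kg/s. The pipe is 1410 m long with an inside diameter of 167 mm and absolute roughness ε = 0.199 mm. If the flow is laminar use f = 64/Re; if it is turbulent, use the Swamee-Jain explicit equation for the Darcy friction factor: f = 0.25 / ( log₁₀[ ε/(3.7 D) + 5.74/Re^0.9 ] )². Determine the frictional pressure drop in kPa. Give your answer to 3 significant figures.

ΔP ≈ 696 kPa

A = πD²/4 = π(0.167)²/4 = 0.0219 m²; mean velocity V = ṁ/(ρA) = 42.5/(893 · 0.0219) = 2.173 m/s.
Reynolds number Re = ρVD/μ = 893 · 2.173 · 0.167 / 0.198 = 1637.
Re < 2300 → laminar flow, so f = 64/Re = 64/1637 = 0.03911 (the turbulent correlation is not needed).
Darcy-Weisbach: ΔP = f(L/D)(ρV²/2) = 0.03911·(1410/0.167)·(893·2.173²/2) = 0.03911·8443·2108 = 6.96e+05 Pa.
ΔP = 6.96e+05 Pa = 696 kPa.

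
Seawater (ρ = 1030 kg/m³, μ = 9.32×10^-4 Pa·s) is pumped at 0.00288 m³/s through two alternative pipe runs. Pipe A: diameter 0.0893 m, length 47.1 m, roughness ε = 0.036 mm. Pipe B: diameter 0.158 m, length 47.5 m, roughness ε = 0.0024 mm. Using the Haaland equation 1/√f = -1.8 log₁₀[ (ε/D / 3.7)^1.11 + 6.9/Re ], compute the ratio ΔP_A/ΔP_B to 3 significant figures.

ΔP_A/ΔP_B ≈ 15.8

Pipe A: V = Q/A = 0.00288/0.006263 = 0.4598 m/s; Re = 4.538e+04; ε/D = 0.000403; Haaland → f = 0.02234; ΔP_A = f(L/D)(ρV²/2) = 1283 Pa.
Pipe B: V = Q/A = 0.00288/0.01961 = 0.1469 m/s; Re = 2.565e+04; ε/D = 1.52e-05; Haaland → f = 0.02424; ΔP_B = f(L/D)(ρV²/2) = 80.97 Pa.
ΔP_A/ΔP_B = 1283/80.97 = 15.8.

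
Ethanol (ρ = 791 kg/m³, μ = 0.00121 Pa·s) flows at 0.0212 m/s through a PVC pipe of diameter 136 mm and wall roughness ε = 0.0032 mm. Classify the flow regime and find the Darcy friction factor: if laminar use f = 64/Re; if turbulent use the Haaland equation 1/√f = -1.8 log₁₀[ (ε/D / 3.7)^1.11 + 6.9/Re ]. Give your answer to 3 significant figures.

f ≈ 0.0340

Re = ρVD/μ = 791·0.0212·0.136/0.00121 = 1885.
Re < 2300 → laminar, so f = 64/Re = 0.03396 (roughness is irrelevant in laminar flow).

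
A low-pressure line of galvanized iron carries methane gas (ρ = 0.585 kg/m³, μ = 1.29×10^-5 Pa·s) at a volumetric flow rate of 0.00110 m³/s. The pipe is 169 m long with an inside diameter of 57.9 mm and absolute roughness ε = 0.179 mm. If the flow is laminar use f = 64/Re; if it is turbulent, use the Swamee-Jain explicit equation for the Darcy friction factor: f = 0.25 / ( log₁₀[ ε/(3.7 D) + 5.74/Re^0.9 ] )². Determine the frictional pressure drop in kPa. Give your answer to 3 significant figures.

Cross-sectional area A = πD²/4 = π(0.0579)²/4 = 0.002633 m²; mean velocity V = Q/A = 0.0011/0.002633 = 0.4178 m/s.
Reynolds number Re = ρVD/μ = 0.585 · 0.4178 · 0.0579 / 1.29e-05 = 1097.
Re < 2300 → laminar flow, so f = 64/Re = 64/1097 = 0.05834 (the turbulent correlation is not needed).
Darcy-Weisbach: ΔP = f(L/D)(ρV²/2) = 0.05834·(169/0.0579)·(0.585·0.4178²/2) = 0.05834·2919·0.05105 = 8.694 Pa.
ΔP = 8.694 Pa = 0.00869 kPa.

ΔP ≈ 0.00869 kPa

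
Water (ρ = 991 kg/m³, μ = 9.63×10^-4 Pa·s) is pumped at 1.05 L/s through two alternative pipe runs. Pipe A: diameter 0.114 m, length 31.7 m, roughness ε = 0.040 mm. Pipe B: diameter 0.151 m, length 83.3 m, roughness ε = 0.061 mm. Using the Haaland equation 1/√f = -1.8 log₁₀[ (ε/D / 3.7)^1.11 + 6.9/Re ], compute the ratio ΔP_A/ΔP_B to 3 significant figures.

Pipe A: V = Q/A = 0.00105/0.01021 = 0.1029 m/s; Re = 1.207e+04; ε/D = 0.000351; Haaland → f = 0.02981; ΔP_A = f(L/D)(ρV²/2) = 43.47 Pa.
Pipe B: V = Q/A = 0.00105/0.01791 = 0.05863 m/s; Re = 9111; ε/D = 0.000404; Haaland → f = 0.03215; ΔP_B = f(L/D)(ρV²/2) = 30.21 Pa.
ΔP_A/ΔP_B = 43.47/30.21 = 1.44.

ΔP_A/ΔP_B ≈ 1.44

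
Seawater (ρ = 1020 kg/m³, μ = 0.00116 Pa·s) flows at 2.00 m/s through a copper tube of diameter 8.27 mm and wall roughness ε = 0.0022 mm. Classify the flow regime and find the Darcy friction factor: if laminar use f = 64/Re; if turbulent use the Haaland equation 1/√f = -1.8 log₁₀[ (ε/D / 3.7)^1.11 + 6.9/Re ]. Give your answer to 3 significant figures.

f ≈ 0.0283

Re = ρVD/μ = 1020·2·0.00827/0.00116 = 1.454e+04.
Re > 4000 → turbulent. ε/D = 2.2e-06/0.00827 = 0.000266; Haaland: 1/√f = -1.8 log₁₀[2.52e-05 + 0.000474] = 5.942, so f = 0.02832.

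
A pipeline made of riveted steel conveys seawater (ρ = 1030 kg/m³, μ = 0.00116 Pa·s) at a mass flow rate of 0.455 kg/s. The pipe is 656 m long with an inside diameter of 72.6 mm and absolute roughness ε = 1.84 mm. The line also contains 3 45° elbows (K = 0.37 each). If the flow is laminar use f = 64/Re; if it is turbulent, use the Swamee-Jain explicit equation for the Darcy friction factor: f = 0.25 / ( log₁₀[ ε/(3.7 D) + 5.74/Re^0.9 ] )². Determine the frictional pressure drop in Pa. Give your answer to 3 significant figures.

ΔP ≈ 3150 Pa

A = πD²/4 = π(0.0726)²/4 = 0.00414 m²; mean velocity V = ṁ/(ρA) = 0.455/(1030 · 0.00414) = 0.1067 m/s.
Reynolds number Re = ρVD/μ = 1030 · 0.1067 · 0.0726 / 0.00116 = 6879.
Re > 4000 → turbulent. Relative roughness ε/D = 0.00184/0.0726 = 0.0253. Swamee-Jain: f = 0.25/(log₁₀[0.0253/3.7 + 5.74/6879^0.9])² = 0.25/(log₁₀[0.00685 + 0.00202])² = 0.25/(-2.052)² = 0.05936.
Total minor-loss coefficient ΣK = 3·0.37 = 1.11.
ΔP = [f·L/D + ΣK]·(ρV²/2) = [0.05936·656/0.0726 + 1.11]·(1030·0.1067²/2) = [536.4 + 1.11]·5.864 = 3152 Pa.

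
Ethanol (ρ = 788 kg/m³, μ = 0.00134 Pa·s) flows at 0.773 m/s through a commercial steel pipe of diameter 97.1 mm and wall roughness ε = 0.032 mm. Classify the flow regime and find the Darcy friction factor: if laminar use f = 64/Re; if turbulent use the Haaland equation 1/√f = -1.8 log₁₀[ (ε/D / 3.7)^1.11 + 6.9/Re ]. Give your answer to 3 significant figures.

f ≈ 0.0222

Re = ρVD/μ = 788·0.773·0.0971/0.00134 = 4.414e+04.
Re > 4000 → turbulent. ε/D = 3.2e-05/0.0971 = 0.00033; Haaland: 1/√f = -1.8 log₁₀[3.19e-05 + 0.000156] = 6.705, so f = 0.02224.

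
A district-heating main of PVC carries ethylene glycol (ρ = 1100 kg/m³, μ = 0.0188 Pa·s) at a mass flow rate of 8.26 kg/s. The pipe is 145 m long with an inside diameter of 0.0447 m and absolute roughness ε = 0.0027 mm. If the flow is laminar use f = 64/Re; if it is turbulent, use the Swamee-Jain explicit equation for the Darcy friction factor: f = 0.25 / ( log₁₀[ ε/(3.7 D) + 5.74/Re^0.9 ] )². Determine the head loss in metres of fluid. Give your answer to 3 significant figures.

h_f ≈ 111 m

A = πD²/4 = π(0.0447)²/4 = 0.001569 m²; mean velocity V = ṁ/(ρA) = 8.26/(1100 · 0.001569) = 4.785 m/s.
Reynolds number Re = ρVD/μ = 1100 · 4.785 · 0.0447 / 0.0188 = 1.251e+04.
Re > 4000 → turbulent. Relative roughness ε/D = 2.7e-06/0.0447 = 6.04e-05. Swamee-Jain: f = 0.25/(log₁₀[6.04e-05/3.7 + 5.74/1.251e+04^0.9])² = 0.25/(log₁₀[1.63e-05 + 0.00118])² = 0.25/(-2.923)² = 0.02926.
Darcy-Weisbach: ΔP = f(L/D)(ρV²/2) = 0.02926·(145/0.0447)·(1100·4.785²/2) = 0.02926·3244·1.259e+04 = 1.195e+06 Pa.
Head loss h_f = ΔP/(ρg) = 1.195e+06/(1100·9.81) = 111 m.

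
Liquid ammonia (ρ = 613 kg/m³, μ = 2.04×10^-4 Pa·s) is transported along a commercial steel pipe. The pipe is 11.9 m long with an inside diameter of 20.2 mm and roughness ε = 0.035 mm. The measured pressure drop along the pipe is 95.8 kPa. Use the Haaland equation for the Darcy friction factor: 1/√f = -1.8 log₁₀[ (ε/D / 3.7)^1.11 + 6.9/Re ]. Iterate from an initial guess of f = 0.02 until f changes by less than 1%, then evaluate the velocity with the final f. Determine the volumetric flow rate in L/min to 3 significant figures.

Q ≈ 92.0 L/min

Rearranging Darcy-Weisbach: V = √(2·ΔP·D/(f·L·ρ)). With ε/D = 3.5e-05/0.0202 = 0.00173, iterate starting from f = 0.02:
  f = 0.02 → V = √(2·9.58e+04·0.0202/(0.02·11.9·613)) = 5.151 m/s; Re = ρVD/μ = 3.126e+05; f → 0.02316
  f = 0.02316 → V = 4.786 m/s; Re = 2.905e+05; f → 0.0232
Converged (Δf/f < 1%). With the final f = 0.0232: V = √(2·9.58e+04·0.0202/(0.0232·11.9·613)) = 4.782 m/s.
Q = V·A = 4.782·(π/4·0.0202²) = 0.001533 m³/s = 92.0 L/min.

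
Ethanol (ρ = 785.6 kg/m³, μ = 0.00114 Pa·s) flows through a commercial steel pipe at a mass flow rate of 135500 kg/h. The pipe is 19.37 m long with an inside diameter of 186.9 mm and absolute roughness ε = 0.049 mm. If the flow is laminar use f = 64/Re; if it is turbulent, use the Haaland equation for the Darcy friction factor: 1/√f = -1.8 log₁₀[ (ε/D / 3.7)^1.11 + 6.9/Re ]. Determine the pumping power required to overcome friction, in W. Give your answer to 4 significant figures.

ṁ = 135500 kg/h = 135500/3600 = 37.64 kg/s.
A = πD²/4 = π(0.1869)²/4 = 0.02744 m²; mean velocity V = ṁ/(ρA) = 37.64/(785.6 · 0.02744) = 1.746 m/s.
Reynolds number Re = ρVD/μ = 785.6 · 1.746 · 0.1869 / 0.00114 = 2.249e+05.
Re > 4000 → turbulent. Relative roughness ε/D = 4.9e-05/0.1869 = 0.000262. Haaland: 1/√f = -1.8 log₁₀[(0.000262/3.7)^1.11 + 6.9/2.249e+05] = -1.8 log₁₀[2.48e-05 + 3.07e-05] = 7.661, so f = 0.01704.
Darcy-Weisbach: ΔP = f(L/D)(ρV²/2) = 0.01704·(19.37/0.1869)·(785.6·1.746²/2) = 0.01704·103.6·1198 = 2115 Pa.
Q = ṁ/ρ = 37.64/785.6 = 0.04791 m³/s.
Pumping power P = QΔP = 0.04791·2115 = 101.35 W = 101.3 W.

P ≈ 101.3 W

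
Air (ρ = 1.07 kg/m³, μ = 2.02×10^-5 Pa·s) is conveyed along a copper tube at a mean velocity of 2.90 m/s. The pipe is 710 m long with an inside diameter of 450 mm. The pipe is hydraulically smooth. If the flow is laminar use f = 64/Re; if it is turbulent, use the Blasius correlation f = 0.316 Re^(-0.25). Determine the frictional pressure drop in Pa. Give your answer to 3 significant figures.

ΔP ≈ 138 Pa

Reynolds number Re = ρVD/μ = 1.07 · 2.9 · 0.45 / 2.02e-05 = 6.913e+04.
Re > 4000 → turbulent. Smooth-pipe (Blasius): f = 0.316 Re^(-0.25) = 0.316/(6.913e+04)^0.25 = 0.01949.
Darcy-Weisbach: ΔP = f(L/D)(ρV²/2) = 0.01949·(710/0.45)·(1.07·2.9²/2) = 0.01949·1578·4.499 = 138.3 Pa.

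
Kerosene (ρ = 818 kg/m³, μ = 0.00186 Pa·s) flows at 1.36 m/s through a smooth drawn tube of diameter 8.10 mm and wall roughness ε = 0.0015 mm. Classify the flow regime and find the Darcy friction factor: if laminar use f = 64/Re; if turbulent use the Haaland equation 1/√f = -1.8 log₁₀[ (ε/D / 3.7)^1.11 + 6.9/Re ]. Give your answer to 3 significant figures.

Re = ρVD/μ = 818·1.36·0.0081/0.00186 = 4845.
Re > 4000 → turbulent. ε/D = 1.5e-06/0.0081 = 0.000185; Haaland: 1/√f = -1.8 log₁₀[1.68e-05 + 0.00142] = 5.114, so f = 0.03823.

f ≈ 0.0382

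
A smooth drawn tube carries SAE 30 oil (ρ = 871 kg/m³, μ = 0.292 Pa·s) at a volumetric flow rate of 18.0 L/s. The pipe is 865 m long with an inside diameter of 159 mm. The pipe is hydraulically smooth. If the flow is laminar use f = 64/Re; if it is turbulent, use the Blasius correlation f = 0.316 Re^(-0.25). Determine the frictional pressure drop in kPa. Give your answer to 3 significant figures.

Q = 18.0 L/s = 18.0/1000 = 0.018 m³/s.
Cross-sectional area A = πD²/4 = π(0.159)²/4 = 0.01986 m²; mean velocity V = Q/A = 0.018/0.01986 = 0.9065 m/s.
Reynolds number Re = ρVD/μ = 871 · 0.9065 · 0.159 / 0.292 = 430.
Re < 2300 → laminar flow, so f = 64/Re = 64/430 = 0.1489 (the turbulent correlation is not needed).
Darcy-Weisbach: ΔP = f(L/D)(ρV²/2) = 0.1489·(865/0.159)·(871·0.9065²/2) = 0.1489·5440·357.9 = 2.898e+05 Pa.
ΔP = 2.898e+05 Pa = 290 kPa.

ΔP ≈ 290 kPa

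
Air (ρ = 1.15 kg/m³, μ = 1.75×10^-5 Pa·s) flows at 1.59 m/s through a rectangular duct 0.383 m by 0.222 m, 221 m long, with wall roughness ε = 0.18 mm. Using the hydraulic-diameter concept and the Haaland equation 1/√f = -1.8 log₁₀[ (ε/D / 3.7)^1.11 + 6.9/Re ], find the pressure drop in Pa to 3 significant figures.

ΔP ≈ 28.5 Pa

Hydraulic diameter D_h = 4A/P = 4·(0.383·0.222)/(2·(0.383+0.222)) = 0.3401/1.21 = 0.2811 m.
Re = ρVD_h/μ = 1.15·1.59·0.2811/1.75e-05 = 2.937e+04.
ε/D_h = 0.00018/0.2811 = 0.00064; Haaland gives 1/√f = -1.8 log₁₀[6.68e-05+0.000235] = 6.337, so f = 0.0249.
ΔP = f(L/D_h)(ρV²/2) = 0.0249·221/0.2811·1.454 = 28.46 Pa.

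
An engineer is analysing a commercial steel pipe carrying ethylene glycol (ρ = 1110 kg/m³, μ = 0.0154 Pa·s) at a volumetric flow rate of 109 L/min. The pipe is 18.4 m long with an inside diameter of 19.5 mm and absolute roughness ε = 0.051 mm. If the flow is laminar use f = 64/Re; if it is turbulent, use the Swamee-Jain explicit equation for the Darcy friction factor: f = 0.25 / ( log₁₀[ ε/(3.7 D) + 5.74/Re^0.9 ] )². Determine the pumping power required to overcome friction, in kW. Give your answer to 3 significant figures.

Q = 109 L/min = 109/60000 = 0.001817 m³/s.
Cross-sectional area A = πD²/4 = π(0.0195)²/4 = 0.0002986 m²; mean velocity V = Q/A = 0.001817/0.0002986 = 6.083 m/s.
Reynolds number Re = ρVD/μ = 1110 · 6.083 · 0.0195 / 0.0154 = 8550.
Re > 4000 → turbulent. Relative roughness ε/D = 5.1e-05/0.0195 = 0.00262. Swamee-Jain: f = 0.25/(log₁₀[0.00262/3.7 + 5.74/8550^0.9])² = 0.25/(log₁₀[0.000707 + 0.00166])² = 0.25/(-2.626)² = 0.03626.
Darcy-Weisbach: ΔP = f(L/D)(ρV²/2) = 0.03626·(18.4/0.0195)·(1110·6.083²/2) = 0.03626·943.6·2.054e+04 = 7.026e+05 Pa.
Pumping power P = QΔP = 0.001817·7.026e+05 = 1276 W = 1.28 kW.

P ≈ 1.28 kW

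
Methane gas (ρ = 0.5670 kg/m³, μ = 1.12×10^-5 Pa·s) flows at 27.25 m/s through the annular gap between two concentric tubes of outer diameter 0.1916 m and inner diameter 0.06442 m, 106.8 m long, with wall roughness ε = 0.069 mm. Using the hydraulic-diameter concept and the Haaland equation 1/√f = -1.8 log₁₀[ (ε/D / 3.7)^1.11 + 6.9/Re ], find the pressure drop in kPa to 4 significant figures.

ΔP ≈ 3.371 kPa

Hydraulic diameter D_h = 4A/P = D_o - D_i = 0.1916 - 0.06442 = 0.1272 m.
Re = ρVD_h/μ = 0.567·27.25·0.1272/1.12e-05 = 1.754e+05.
ε/D_h = 6.9e-05/0.1272 = 0.000543; Haaland gives 1/√f = -1.8 log₁₀[5.55e-05+3.93e-05] = 7.241, so f = 0.01907.
ΔP = f(L/D_h)(ρV²/2) = 0.01907·106.8/0.1272·210.5 = 3371 Pa.
ΔP = 3.371 kPa.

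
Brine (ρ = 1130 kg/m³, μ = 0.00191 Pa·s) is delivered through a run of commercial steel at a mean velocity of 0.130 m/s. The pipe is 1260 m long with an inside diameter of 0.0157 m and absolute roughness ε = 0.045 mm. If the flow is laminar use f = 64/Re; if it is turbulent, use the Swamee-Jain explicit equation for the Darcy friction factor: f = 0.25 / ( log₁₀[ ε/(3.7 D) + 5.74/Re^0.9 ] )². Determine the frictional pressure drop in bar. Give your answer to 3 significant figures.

Reynolds number Re = ρVD/μ = 1130 · 0.13 · 0.0157 / 0.00191 = 1208.
Re < 2300 → laminar flow, so f = 64/Re = 64/1208 = 0.053 (the turbulent correlation is not needed).
Darcy-Weisbach: ΔP = f(L/D)(ρV²/2) = 0.053·(1260/0.0157)·(1130·0.13²/2) = 0.053·8.025e+04·9.549 = 4.062e+04 Pa.
ΔP = 4.062e+04 Pa = 0.406 bar.

ΔP ≈ 0.406 bar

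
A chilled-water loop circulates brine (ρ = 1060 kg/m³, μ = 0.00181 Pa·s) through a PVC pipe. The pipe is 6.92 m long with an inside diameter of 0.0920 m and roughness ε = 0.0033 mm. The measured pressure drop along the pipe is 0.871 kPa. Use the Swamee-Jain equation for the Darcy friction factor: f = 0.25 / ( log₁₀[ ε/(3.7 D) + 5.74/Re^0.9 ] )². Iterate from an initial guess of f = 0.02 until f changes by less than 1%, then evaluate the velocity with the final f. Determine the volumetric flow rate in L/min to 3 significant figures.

Q ≈ 413 L/min

Rearranging Darcy-Weisbach: V = √(2·ΔP·D/(f·L·ρ)). With ε/D = 3.3e-06/0.092 = 3.59e-05, iterate starting from f = 0.02:
  f = 0.02 → V = √(2·871·0.092/(0.02·6.92·1060)) = 1.045 m/s; Re = ρVD/μ = 5.631e+04; f → 0.02037
  f = 0.02037 → V = 1.036 m/s; Re = 5.58e+04; f → 0.02041
Converged (Δf/f < 1%). With the final f = 0.02041: V = √(2·871·0.092/(0.02041·6.92·1060)) = 1.035 m/s.
Q = V·A = 1.035·(π/4·0.092²) = 0.006877 m³/s = 413 L/min.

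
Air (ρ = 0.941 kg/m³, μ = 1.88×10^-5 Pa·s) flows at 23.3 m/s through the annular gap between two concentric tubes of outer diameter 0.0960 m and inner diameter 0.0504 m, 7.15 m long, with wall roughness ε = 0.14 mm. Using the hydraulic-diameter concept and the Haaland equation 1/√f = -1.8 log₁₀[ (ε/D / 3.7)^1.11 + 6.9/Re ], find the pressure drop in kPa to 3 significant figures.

Hydraulic diameter D_h = 4A/P = D_o - D_i = 0.096 - 0.0504 = 0.0456 m.
Re = ρVD_h/μ = 0.941·23.3·0.0456/1.88e-05 = 5.318e+04.
ε/D_h = 0.00014/0.0456 = 0.00307; Haaland gives 1/√f = -1.8 log₁₀[0.00038+0.00013] = 5.926, so f = 0.02847.
ΔP = f(L/D_h)(ρV²/2) = 0.02847·7.15/0.0456·255.4 = 1140 Pa.
ΔP = 1.14 kPa.

ΔP ≈ 1.14 kPa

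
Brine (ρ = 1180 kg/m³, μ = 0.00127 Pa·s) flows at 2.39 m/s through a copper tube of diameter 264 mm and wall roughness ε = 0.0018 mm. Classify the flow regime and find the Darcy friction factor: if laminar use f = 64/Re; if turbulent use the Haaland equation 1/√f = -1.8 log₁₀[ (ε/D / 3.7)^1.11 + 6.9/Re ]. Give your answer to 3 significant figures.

f ≈ 0.0128

Re = ρVD/μ = 1180·2.39·0.264/0.00127 = 5.862e+05.
Re > 4000 → turbulent. ε/D = 1.8e-06/0.264 = 6.82e-06; Haaland: 1/√f = -1.8 log₁₀[4.31e-07 + 1.18e-05] = 8.844, so f = 0.01278.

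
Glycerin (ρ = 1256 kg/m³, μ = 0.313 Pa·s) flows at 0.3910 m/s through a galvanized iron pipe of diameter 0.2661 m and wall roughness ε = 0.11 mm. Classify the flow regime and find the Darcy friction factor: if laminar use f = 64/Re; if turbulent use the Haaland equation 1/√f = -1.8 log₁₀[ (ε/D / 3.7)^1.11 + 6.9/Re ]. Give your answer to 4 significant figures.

Re = ρVD/μ = 1256·0.391·0.2661/0.313 = 417.5.
Re < 2300 → laminar, so f = 64/Re = 0.1533 (roughness is irrelevant in laminar flow).

f ≈ 0.1533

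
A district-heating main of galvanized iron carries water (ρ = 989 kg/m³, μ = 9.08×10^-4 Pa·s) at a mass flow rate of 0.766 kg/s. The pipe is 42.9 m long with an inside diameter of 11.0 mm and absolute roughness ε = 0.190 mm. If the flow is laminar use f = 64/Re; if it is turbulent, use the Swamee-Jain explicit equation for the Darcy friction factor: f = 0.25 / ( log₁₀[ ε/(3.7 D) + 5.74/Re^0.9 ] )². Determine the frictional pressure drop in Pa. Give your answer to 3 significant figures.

A = πD²/4 = π(0.011)²/4 = 9.503e-05 m²; mean velocity V = ṁ/(ρA) = 0.766/(989 · 9.503e-05) = 8.15 m/s.
Reynolds number Re = ρVD/μ = 989 · 8.15 · 0.011 / 0.000908 = 9.765e+04.
Re > 4000 → turbulent. Relative roughness ε/D = 0.00019/0.011 = 0.0173. Swamee-Jain: f = 0.25/(log₁₀[0.0173/3.7 + 5.74/9.765e+04^0.9])² = 0.25/(log₁₀[0.00467 + 0.000185])² = 0.25/(-2.314)² = 0.04669.
Darcy-Weisbach: ΔP = f(L/D)(ρV²/2) = 0.04669·(42.9/0.011)·(989·8.15²/2) = 0.04669·3900·3.285e+04 = 5.981e+06 Pa.

ΔP ≈ 5.98×10^6 Pa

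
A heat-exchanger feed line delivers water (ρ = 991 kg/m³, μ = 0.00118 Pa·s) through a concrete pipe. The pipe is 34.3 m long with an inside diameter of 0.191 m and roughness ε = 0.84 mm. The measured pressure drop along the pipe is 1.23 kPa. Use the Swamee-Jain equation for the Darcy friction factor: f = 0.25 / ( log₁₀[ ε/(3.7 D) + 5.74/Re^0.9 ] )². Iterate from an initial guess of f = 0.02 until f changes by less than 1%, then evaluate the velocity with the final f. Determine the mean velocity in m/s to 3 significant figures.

V ≈ 0.674 m/s

Rearranging Darcy-Weisbach: V = √(2·ΔP·D/(f·L·ρ)). With ε/D = 0.00084/0.191 = 0.0044, iterate starting from f = 0.02:
  f = 0.02 → V = √(2·1230·0.191/(0.02·34.3·991)) = 0.8314 m/s; Re = ρVD/μ = 1.334e+05; f → 0.03021
  f = 0.03021 → V = 0.6764 m/s; Re = 1.085e+05; f → 0.03041
Converged (Δf/f < 1%). With the final f = 0.03041: V = √(2·1230·0.191/(0.03041·34.3·991)) = 0.6742 m/s.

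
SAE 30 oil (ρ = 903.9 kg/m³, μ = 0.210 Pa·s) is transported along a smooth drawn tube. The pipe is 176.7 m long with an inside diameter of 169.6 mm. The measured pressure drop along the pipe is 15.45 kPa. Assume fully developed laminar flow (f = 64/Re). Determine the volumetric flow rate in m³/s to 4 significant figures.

Q ≈ 0.008455 m³/s

For laminar flow, f = 64/Re with Re = ρVD/μ, so Darcy-Weisbach reduces to ΔP = 32μLV/D². Solving for V: V = ΔP·D²/(32μL) = 1.545e+04·(0.1696)²/(32·0.21·176.7) = 0.3743 m/s.
Check: Re = ρVD/μ = 903.9·0.3743·0.1696/0.21 = 273.2 < 2300, so the laminar assumption holds.
Q = V·A = 0.3743·(π/4·0.1696²) = 0.008455 m³/s = 0.008455 m³/s.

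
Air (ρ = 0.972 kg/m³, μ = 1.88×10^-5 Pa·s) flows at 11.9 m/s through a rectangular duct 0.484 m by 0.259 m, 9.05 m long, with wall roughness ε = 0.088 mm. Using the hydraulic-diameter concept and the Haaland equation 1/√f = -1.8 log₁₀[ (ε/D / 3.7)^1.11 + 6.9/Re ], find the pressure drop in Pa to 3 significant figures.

ΔP ≈ 31.7 Pa

Hydraulic diameter D_h = 4A/P = 4·(0.484·0.259)/(2·(0.484+0.259)) = 0.5014/1.486 = 0.3374 m.
Re = ρVD_h/μ = 0.972·11.9·0.3374/1.88e-05 = 2.076e+05.
ε/D_h = 8.8e-05/0.3374 = 0.000261; Haaland gives 1/√f = -1.8 log₁₀[2.46e-05+3.32e-05] = 7.628, so f = 0.01719.
ΔP = f(L/D_h)(ρV²/2) = 0.01719·9.05/0.3374·68.82 = 31.73 Pa.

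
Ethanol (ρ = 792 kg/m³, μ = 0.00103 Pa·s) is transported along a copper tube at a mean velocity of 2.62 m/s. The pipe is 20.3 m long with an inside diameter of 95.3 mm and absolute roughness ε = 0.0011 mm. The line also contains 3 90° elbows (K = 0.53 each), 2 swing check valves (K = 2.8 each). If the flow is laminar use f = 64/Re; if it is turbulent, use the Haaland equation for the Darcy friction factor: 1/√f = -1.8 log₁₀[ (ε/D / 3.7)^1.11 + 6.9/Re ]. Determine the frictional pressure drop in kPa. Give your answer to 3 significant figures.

ΔP ≈ 28.6 kPa

Reynolds number Re = ρVD/μ = 792 · 2.62 · 0.0953 / 0.00103 = 1.92e+05.
Re > 4000 → turbulent. Relative roughness ε/D = 1.1e-06/0.0953 = 1.15e-05. Haaland: 1/√f = -1.8 log₁₀[(1.15e-05/3.7)^1.11 + 6.9/1.92e+05] = -1.8 log₁₀[7.73e-07 + 3.59e-05] = 7.983, so f = 0.01569.
Total minor-loss coefficient ΣK = 3·0.53 + 2·2.8 = 7.19.
ΔP = [f·L/D + ΣK]·(ρV²/2) = [0.01569·20.3/0.0953 + 7.19]·(792·2.62²/2) = [3.342 + 7.19]·2718 = 2.863e+04 Pa.
ΔP = 2.863e+04 Pa = 28.6 kPa.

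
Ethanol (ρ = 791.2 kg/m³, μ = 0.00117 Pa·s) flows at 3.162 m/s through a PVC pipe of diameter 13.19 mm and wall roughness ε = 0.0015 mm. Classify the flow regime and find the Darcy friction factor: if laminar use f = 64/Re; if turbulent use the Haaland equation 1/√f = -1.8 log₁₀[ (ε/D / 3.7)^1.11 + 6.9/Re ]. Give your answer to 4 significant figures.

Re = ρVD/μ = 791.2·3.162·0.01319/0.00117 = 2.82e+04.
Re > 4000 → turbulent. ε/D = 1.5e-06/0.01319 = 0.000114; Haaland: 1/√f = -1.8 log₁₀[9.8e-06 + 0.000245] = 6.47, so f = 0.02389.

f ≈ 0.02389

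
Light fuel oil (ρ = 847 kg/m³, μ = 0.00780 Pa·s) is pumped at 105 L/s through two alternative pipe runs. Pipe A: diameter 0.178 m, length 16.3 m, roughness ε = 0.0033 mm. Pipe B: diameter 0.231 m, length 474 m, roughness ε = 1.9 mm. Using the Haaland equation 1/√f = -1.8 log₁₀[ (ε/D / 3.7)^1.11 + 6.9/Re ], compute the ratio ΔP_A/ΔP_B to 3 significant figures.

Pipe A: V = Q/A = 0.105/0.02488 = 4.219 m/s; Re = 8.156e+04; ε/D = 1.85e-05; Haaland → f = 0.01867; ΔP_A = f(L/D)(ρV²/2) = 1.289e+04 Pa.
Pipe B: V = Q/A = 0.105/0.04191 = 2.505 m/s; Re = 6.285e+04; ε/D = 0.00823; Haaland → f = 0.03658; ΔP_B = f(L/D)(ρV²/2) = 1.995e+05 Pa.
ΔP_A/ΔP_B = 1.289e+04/1.995e+05 = 0.0646.

ΔP_A/ΔP_B ≈ 0.0646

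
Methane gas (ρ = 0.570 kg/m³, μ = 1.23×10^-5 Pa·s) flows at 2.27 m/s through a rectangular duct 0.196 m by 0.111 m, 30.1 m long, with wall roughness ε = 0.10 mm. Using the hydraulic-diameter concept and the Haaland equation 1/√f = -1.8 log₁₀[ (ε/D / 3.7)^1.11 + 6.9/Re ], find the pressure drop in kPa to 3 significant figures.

Hydraulic diameter D_h = 4A/P = 4·(0.196·0.111)/(2·(0.196+0.111)) = 0.08702/0.614 = 0.1417 m.
Re = ρVD_h/μ = 0.57·2.27·0.1417/1.23e-05 = 1.491e+04.
ε/D_h = 0.0001/0.1417 = 0.000706; Haaland gives 1/√f = -1.8 log₁₀[7.43e-05+0.000463] = 5.886, so f = 0.02887.
ΔP = f(L/D_h)(ρV²/2) = 0.02887·30.1/0.1417·1.469 = 9.003 Pa.
ΔP = 0.00900 kPa.

ΔP ≈ 0.00900 kPa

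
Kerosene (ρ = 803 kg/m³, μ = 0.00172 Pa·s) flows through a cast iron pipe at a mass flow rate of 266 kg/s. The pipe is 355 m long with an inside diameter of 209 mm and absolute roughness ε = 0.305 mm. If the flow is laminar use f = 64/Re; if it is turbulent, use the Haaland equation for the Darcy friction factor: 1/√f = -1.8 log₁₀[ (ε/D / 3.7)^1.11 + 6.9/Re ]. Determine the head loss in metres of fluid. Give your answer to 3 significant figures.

h_f ≈ 176 m

A = πD²/4 = π(0.209)²/4 = 0.03431 m²; mean velocity V = ṁ/(ρA) = 266/(803 · 0.03431) = 9.656 m/s.
Reynolds number Re = ρVD/μ = 803 · 9.656 · 0.209 / 0.00172 = 9.421e+05.
Re > 4000 → turbulent. Relative roughness ε/D = 0.000305/0.209 = 0.00146. Haaland: 1/√f = -1.8 log₁₀[(0.00146/3.7)^1.11 + 6.9/9.421e+05] = -1.8 log₁₀[0.000167 + 7.32e-06] = 6.768, so f = 0.02183.
Darcy-Weisbach: ΔP = f(L/D)(ρV²/2) = 0.02183·(355/0.209)·(803·9.656²/2) = 0.02183·1699·3.743e+04 = 1.388e+06 Pa.
Head loss h_f = ΔP/(ρg) = 1.388e+06/(803·9.81) = 176 m.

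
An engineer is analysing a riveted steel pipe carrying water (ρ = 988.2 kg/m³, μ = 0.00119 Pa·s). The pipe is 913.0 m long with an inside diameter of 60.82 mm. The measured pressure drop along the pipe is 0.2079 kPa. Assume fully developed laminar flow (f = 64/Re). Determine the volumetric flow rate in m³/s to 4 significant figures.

Q ≈ 6.426×10^-5 m³/s

For laminar flow, f = 64/Re with Re = ρVD/μ, so Darcy-Weisbach reduces to ΔP = 32μLV/D². Solving for V: V = ΔP·D²/(32μL) = 207.9·(0.06082)²/(32·0.00119·913) = 0.02212 m/s.
Check: Re = ρVD/μ = 988.2·0.02212·0.06082/0.00119 = 1117 < 2300, so the laminar assumption holds.
Q = V·A = 0.02212·(π/4·0.06082²) = 6.426e-05 m³/s = 6.426×10^-5 m³/s.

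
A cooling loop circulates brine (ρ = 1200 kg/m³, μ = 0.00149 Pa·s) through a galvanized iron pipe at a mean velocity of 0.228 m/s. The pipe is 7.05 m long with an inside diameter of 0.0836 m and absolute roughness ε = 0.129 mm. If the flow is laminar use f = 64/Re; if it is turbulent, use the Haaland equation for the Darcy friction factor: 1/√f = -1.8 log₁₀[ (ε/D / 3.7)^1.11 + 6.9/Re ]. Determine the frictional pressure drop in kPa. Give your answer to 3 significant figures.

Reynolds number Re = ρVD/μ = 1200 · 0.228 · 0.0836 / 0.00149 = 1.535e+04.
Re > 4000 → turbulent. Relative roughness ε/D = 0.000129/0.0836 = 0.00154. Haaland: 1/√f = -1.8 log₁₀[(0.00154/3.7)^1.11 + 6.9/1.535e+04] = -1.8 log₁₀[0.000177 + 0.000449] = 5.765, so f = 0.03008.
Darcy-Weisbach: ΔP = f(L/D)(ρV²/2) = 0.03008·(7.05/0.0836)·(1200·0.228²/2) = 0.03008·84.33·31.19 = 79.13 Pa.
ΔP = 79.13 Pa = 0.0791 kPa.

ΔP ≈ 0.0791 kPa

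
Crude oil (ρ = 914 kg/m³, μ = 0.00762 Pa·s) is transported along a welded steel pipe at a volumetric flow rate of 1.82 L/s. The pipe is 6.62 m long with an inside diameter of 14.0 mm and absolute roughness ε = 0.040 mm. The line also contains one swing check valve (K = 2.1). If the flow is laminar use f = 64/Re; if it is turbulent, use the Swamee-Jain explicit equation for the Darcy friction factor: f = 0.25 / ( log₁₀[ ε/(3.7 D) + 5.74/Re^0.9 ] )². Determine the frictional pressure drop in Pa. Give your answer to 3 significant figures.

Q = 1.82 L/s = 1.82/1000 = 0.00182 m³/s.
Cross-sectional area A = πD²/4 = π(0.014)²/4 = 0.0001539 m²; mean velocity V = Q/A = 0.00182/0.0001539 = 11.82 m/s.
Reynolds number Re = ρVD/μ = 914 · 11.82 · 0.014 / 0.00762 = 1.985e+04.
Re > 4000 → turbulent. Relative roughness ε/D = 4e-05/0.014 = 0.00286. Swamee-Jain: f = 0.25/(log₁₀[0.00286/3.7 + 5.74/1.985e+04^0.9])² = 0.25/(log₁₀[0.000772 + 0.000778])² = 0.25/(-2.81)² = 0.03167.
Total minor-loss coefficient ΣK = 1·2.1 = 2.1.
ΔP = [f·L/D + ΣK]·(ρV²/2) = [0.03167·6.62/0.014 + 2.1]·(914·11.82²/2) = [14.97 + 2.1]·6.388e+04 = 1.091e+06 Pa.

ΔP ≈ 1.09×10^6 Pa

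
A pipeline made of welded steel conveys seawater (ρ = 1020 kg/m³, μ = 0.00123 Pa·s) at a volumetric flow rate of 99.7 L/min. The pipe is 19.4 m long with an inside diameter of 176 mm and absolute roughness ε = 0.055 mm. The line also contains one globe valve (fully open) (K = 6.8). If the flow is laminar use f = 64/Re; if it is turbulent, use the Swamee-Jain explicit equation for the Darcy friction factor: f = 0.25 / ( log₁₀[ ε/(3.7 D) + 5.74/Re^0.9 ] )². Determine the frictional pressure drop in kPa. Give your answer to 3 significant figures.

Q = 99.7 L/min = 99.7/60000 = 0.001662 m³/s.
Cross-sectional area A = πD²/4 = π(0.176)²/4 = 0.02433 m²; mean velocity V = Q/A = 0.001662/0.02433 = 0.0683 m/s.
Reynolds number Re = ρVD/μ = 1020 · 0.0683 · 0.176 / 0.00123 = 9969.
Re > 4000 → turbulent. Relative roughness ε/D = 5.5e-05/0.176 = 0.000313. Swamee-Jain: f = 0.25/(log₁₀[0.000313/3.7 + 5.74/9969^0.9])² = 0.25/(log₁₀[8.45e-05 + 0.00145])² = 0.25/(-2.815)² = 0.03154.
Total minor-loss coefficient ΣK = 1·6.8 = 6.8.
ΔP = [f·L/D + ΣK]·(ρV²/2) = [0.03154·19.4/0.176 + 6.8]·(1020·0.0683²/2) = [3.477 + 6.8]·2.379 = 24.45 Pa.
ΔP = 24.45 Pa = 0.0245 kPa.

ΔP ≈ 0.0245 kPa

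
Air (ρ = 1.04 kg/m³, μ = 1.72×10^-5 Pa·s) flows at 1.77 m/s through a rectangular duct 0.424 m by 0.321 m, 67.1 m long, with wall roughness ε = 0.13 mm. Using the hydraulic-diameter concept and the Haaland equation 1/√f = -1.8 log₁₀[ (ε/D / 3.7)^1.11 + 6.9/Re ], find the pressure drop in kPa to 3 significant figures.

ΔP ≈ 0.00684 kPa

Hydraulic diameter D_h = 4A/P = 4·(0.424·0.321)/(2·(0.424+0.321)) = 0.5444/1.49 = 0.3654 m.
Re = ρVD_h/μ = 1.04·1.77·0.3654/1.72e-05 = 3.91e+04.
ε/D_h = 0.00013/0.3654 = 0.000356; Haaland gives 1/√f = -1.8 log₁₀[3.48e-05+0.000176] = 6.615, so f = 0.02285.
ΔP = f(L/D_h)(ρV²/2) = 0.02285·67.1/0.3654·1.629 = 6.836 Pa.
ΔP = 0.00684 kPa.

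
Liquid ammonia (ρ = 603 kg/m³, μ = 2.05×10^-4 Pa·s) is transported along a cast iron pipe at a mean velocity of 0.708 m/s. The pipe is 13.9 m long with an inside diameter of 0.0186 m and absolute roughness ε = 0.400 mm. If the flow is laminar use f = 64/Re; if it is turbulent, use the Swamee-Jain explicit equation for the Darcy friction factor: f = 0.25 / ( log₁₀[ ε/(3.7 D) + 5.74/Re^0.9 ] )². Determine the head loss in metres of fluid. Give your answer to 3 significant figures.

h_f ≈ 0.982 m

Reynolds number Re = ρVD/μ = 603 · 0.708 · 0.0186 / 0.000205 = 3.874e+04.
Re > 4000 → turbulent. Relative roughness ε/D = 0.0004/0.0186 = 0.0215. Swamee-Jain: f = 0.25/(log₁₀[0.0215/3.7 + 5.74/3.874e+04^0.9])² = 0.25/(log₁₀[0.00581 + 0.000426])² = 0.25/(-2.205)² = 0.05142.
Darcy-Weisbach: ΔP = f(L/D)(ρV²/2) = 0.05142·(13.9/0.0186)·(603·0.708²/2) = 0.05142·747.3·151.1 = 5808 Pa.
Head loss h_f = ΔP/(ρg) = 5808/(603·9.81) = 0.982 m.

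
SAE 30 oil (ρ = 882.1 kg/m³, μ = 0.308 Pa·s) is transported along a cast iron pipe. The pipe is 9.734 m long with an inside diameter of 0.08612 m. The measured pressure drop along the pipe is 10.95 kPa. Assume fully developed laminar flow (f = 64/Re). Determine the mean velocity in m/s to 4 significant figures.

For laminar flow, f = 64/Re with Re = ρVD/μ, so Darcy-Weisbach reduces to ΔP = 32μLV/D². Solving for V: V = ΔP·D²/(32μL) = 1.095e+04·(0.08612)²/(32·0.308·9.734) = 0.8465 m/s.
Check: Re = ρVD/μ = 882.1·0.8465·0.08612/0.308 = 208.8 < 2300, so the laminar assumption holds.

V ≈ 0.8465 m/s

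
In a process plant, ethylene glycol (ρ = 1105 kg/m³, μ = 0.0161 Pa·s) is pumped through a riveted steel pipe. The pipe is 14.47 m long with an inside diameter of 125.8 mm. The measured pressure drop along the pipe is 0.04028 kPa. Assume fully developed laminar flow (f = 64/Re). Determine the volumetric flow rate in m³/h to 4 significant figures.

Q ≈ 3.826 m³/h

For laminar flow, f = 64/Re with Re = ρVD/μ, so Darcy-Weisbach reduces to ΔP = 32μLV/D². Solving for V: V = ΔP·D²/(32μL) = 40.28·(0.1258)²/(32·0.0161·14.47) = 0.08551 m/s.
Check: Re = ρVD/μ = 1105·0.08551·0.1258/0.0161 = 738.3 < 2300, so the laminar assumption holds.
Q = V·A = 0.08551·(π/4·0.1258²) = 0.001063 m³/s = 3.826 m³/h.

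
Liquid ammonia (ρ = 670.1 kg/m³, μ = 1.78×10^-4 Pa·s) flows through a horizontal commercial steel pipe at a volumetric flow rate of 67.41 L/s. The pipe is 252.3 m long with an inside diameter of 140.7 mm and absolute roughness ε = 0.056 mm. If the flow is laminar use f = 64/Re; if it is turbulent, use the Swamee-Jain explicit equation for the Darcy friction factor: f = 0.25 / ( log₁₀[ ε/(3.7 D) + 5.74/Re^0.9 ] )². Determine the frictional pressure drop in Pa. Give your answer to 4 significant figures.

Q = 67.41 L/s = 67.41/1000 = 0.06741 m³/s.
Cross-sectional area A = πD²/4 = π(0.1407)²/4 = 0.01555 m²; mean velocity V = Q/A = 0.06741/0.01555 = 4.336 m/s.
Reynolds number Re = ρVD/μ = 670.1 · 4.336 · 0.1407 / 0.000178 = 2.296e+06.
Re > 4000 → turbulent. Relative roughness ε/D = 5.6e-05/0.1407 = 0.000398. Swamee-Jain: f = 0.25/(log₁₀[0.000398/3.7 + 5.74/2.296e+06^0.9])² = 0.25/(log₁₀[0.000108 + 1.08e-05])² = 0.25/(-3.927)² = 0.01621.
Darcy-Weisbach: ΔP = f(L/D)(ρV²/2) = 0.01621·(252.3/0.1407)·(670.1·4.336²/2) = 0.01621·1793·6298 = 1.831e+05 Pa.

ΔP ≈ 183100 Pa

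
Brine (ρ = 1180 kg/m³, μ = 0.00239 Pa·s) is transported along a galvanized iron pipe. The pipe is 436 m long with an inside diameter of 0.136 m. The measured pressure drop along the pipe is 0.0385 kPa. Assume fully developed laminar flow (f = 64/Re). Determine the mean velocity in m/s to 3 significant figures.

V ≈ 0.0214 m/s

For laminar flow, f = 64/Re with Re = ρVD/μ, so Darcy-Weisbach reduces to ΔP = 32μLV/D². Solving for V: V = ΔP·D²/(32μL) = 38.5·(0.136)²/(32·0.00239·436) = 0.02136 m/s.
Check: Re = ρVD/μ = 1180·0.02136·0.136/0.00239 = 1434 < 2300, so the laminar assumption holds.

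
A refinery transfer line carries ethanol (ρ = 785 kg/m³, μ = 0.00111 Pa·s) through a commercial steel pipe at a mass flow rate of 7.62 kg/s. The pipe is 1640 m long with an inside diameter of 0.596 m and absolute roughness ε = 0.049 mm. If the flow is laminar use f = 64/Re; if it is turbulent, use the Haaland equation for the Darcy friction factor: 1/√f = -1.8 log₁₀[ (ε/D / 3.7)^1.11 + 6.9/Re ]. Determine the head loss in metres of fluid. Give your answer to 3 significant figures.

A = πD²/4 = π(0.596)²/4 = 0.279 m²; mean velocity V = ṁ/(ρA) = 7.62/(785 · 0.279) = 0.03479 m/s.
Reynolds number Re = ρVD/μ = 785 · 0.03479 · 0.596 / 0.00111 = 1.467e+04.
Re > 4000 → turbulent. Relative roughness ε/D = 4.9e-05/0.596 = 8.22e-05. Haaland: 1/√f = -1.8 log₁₀[(8.22e-05/3.7)^1.11 + 6.9/1.467e+04] = -1.8 log₁₀[6.84e-06 + 0.00047] = 5.978, so f = 0.02798.
Darcy-Weisbach: ΔP = f(L/D)(ρV²/2) = 0.02798·(1640/0.596)·(785·0.03479²/2) = 0.02798·2752·0.4752 = 36.59 Pa.
Head loss h_f = ΔP/(ρg) = 36.59/(785·9.81) = 0.00475 m.

h_f ≈ 0.00475 m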